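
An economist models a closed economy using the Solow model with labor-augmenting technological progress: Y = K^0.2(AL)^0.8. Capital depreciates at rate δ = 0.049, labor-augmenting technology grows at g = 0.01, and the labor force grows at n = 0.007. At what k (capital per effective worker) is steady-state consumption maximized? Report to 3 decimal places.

n + g + δ = 0.007 + 0.01 + 0.049 = 0.066.
Maximizing c = f(k) − (n+g+δ)·k gives f'(k) = n+g+δ, i.e. 0.2·k^(0.2−1) = 0.066, so k_gold = (0.2/0.066)^(1/0.8) ≈ 3.9981.

k_gold ≈ 3.998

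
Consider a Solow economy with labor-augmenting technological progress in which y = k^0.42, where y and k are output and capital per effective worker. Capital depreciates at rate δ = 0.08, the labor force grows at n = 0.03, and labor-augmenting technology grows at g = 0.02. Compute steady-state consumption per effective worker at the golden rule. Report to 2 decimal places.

c_gold ≈ 1.36

Capital per effective worker breaks even when investment replaces (n + g + δ)·k; here n + g + δ = 0.13.
Setting f'(k) = n+g+δ gives 0.42·k^(0.42−1) = 0.13, hence k_gold = (0.42/0.13)^(1/0.58) ≈ 7.5529.
y_gold = 7.5529^0.42 ≈ 2.3378.
c_gold = y_gold − (n+g+δ)·k_gold = 2.3378 − 0.13·7.5529 ≈ 1.3559.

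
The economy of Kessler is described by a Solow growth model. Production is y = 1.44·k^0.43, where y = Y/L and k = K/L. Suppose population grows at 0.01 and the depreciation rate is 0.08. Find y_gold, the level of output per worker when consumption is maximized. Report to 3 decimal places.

Break-even investment rate: n + δ = 0.01 + 0.08 = 0.09.
Setting f'(k) = n+δ gives 0.43·1.44·k^(0.43−1) = 0.09, hence k_gold = (0.43·1.44/0.09)^(1/0.57) ≈ 29.4750.
Output: y_gold = 1.44·k_gold^0.43 = 1.44·29.4750^0.43 ≈ 6.1692.

y_gold ≈ 6.169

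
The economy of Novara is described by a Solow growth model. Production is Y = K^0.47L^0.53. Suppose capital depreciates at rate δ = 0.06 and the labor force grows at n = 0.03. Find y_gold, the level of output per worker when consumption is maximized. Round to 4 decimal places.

y_gold ≈ 4.3310

n + δ = 0.03 + 0.06 = 0.09.
Setting f'(k) = n+δ gives 0.47·k^(0.47−1) = 0.09, hence k_gold = (0.47/0.09)^(1/0.53) ≈ 22.6175.
Output: y_gold = k_gold^0.47 = 22.6175^0.47 ≈ 4.3310.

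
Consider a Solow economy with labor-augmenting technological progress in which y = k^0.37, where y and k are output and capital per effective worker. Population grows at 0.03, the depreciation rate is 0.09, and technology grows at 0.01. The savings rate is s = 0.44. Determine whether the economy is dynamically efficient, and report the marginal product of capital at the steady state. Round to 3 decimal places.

The effective depreciation rate is n + g + δ = 0.03 + 0.01 + 0.09 = 0.13.
Steady-state k*: s·k^0.37 = 0.13·k gives k* = (0.44/0.13)^(1/0.63) ≈ 6.9261.
MPK = 0.37·6.9261^(-0.63) ≈ 0.1093.
MPK < n+g+δ = 0.13, so the economy is dynamically inefficient (over-saving).

dynamically inefficient; MPK ≈ 0.109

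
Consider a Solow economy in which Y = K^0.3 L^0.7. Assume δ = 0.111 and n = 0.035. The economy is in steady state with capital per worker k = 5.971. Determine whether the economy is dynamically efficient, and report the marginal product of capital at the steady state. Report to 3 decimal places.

dynamically inefficient; MPK ≈ 0.086

The effective depreciation rate is n + δ = 0.035 + 0.111 = 0.146.
MPK = 0.3·k^(0.3−1) = 0.3·5.971^(-0.7) ≈ 0.0859.
MPK < 0.146, so the economy is dynamically inefficient (over-saving).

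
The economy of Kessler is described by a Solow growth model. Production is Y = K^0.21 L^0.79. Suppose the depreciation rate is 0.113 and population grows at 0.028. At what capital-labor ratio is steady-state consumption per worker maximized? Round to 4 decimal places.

k_gold ≈ 1.6557

Break-even investment rate: n + δ = 0.028 + 0.113 = 0.141.
Maximizing c = f(k) − (n+δ)·k gives f'(k) = n+δ, i.e. 0.21·k^(0.21−1) = 0.141, so k_gold = (0.21/0.141)^(1/0.79) ≈ 1.6557.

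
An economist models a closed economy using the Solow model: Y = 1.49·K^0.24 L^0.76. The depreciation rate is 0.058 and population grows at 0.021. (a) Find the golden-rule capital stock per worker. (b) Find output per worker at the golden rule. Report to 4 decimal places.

n + δ = 0.021 + 0.058 = 0.079.
Maximizing c = f(k) − (n+δ)·k gives f'(k) = n+δ, i.e. 0.24·1.49·k^(0.24−1) = 0.079, so k_gold = (0.24·1.49/0.079)^(1/0.76) ≈ 7.2922.
y_gold = 1.49·7.2922^0.24 ≈ 2.4003.

(a) k_gold ≈ 7.2922; (b) y_gold ≈ 2.4003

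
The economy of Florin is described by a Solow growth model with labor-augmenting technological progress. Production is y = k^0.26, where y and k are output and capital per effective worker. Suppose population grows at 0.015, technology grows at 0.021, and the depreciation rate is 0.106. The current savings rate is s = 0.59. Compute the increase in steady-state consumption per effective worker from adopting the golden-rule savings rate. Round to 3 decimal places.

Capital per effective worker breaks even when investment replaces (n + g + δ)·k; here n + g + δ = 0.142.
Current steady state (s = 0.59): k* = (0.59/0.142)^(1/0.74) ≈ 6.8533, y* = 6.8533^0.26 ≈ 1.6494, c* = (1−0.59)·1.6494 ≈ 0.6763.
At the golden rule the marginal product of capital equals n+g+δ: 0.26·k^(0.26−1) = 0.142. Solving, k_gold = (0.26/0.142)^(1/0.74) ≈ 2.2645.
y_gold = 2.2645^0.26 ≈ 1.2368, c_gold = y_gold − 0.142·k_gold ≈ 0.9152.
Gain: Δc = 0.9152 − 0.6763 ≈ 0.2390.

Δc ≈ 0.239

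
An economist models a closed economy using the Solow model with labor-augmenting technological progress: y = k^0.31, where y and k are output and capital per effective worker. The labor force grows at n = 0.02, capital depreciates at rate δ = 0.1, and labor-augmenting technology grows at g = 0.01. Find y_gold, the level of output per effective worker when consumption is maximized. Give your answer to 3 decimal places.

Break-even investment rate: n + g + δ = 0.02 + 0.01 + 0.1 = 0.13.
Setting f'(k) = n+g+δ gives 0.31·k^(0.31−1) = 0.13, hence k_gold = (0.31/0.13)^(1/0.69) ≈ 3.5236.
Output: y_gold = k_gold^0.31 = 3.5236^0.31 ≈ 1.4776.

y_gold ≈ 1.478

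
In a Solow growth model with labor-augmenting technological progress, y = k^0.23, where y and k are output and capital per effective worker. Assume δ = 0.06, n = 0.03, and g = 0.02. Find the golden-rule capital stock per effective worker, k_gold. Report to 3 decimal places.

k_gold ≈ 2.606

n + g + δ = 0.03 + 0.02 + 0.06 = 0.11.
Golden rule sets MPK = n+g+δ: 0.23·k^(0.23−1) = 0.11, so k_gold = (0.23/0.11)^(1/0.77) ≈ 2.6063.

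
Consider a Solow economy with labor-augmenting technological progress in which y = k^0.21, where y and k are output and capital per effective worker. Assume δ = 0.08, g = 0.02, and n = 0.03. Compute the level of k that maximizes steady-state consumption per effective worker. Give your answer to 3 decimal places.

k_gold ≈ 1.835

Break-even investment rate: n + g + δ = 0.03 + 0.02 + 0.08 = 0.13.
At the golden rule the marginal product of capital equals n+g+δ: 0.21·k^(0.21−1) = 0.13. Solving, k_gold = (0.21/0.13)^(1/0.79) ≈ 1.8350.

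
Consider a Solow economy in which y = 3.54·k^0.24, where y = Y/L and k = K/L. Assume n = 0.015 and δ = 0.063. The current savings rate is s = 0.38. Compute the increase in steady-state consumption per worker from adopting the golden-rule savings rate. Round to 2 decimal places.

Capital per worker breaks even when investment replaces (n + δ)·k; here n + δ = 0.078.
Current steady state (s = 0.38): k* = (0.38·3.54/0.078)^(1/0.76) ≈ 42.3864, y* = 3.54·42.3864^0.24 ≈ 8.7004, c* = (1−0.38)·8.7004 ≈ 5.3942.
Maximizing c = f(k) − (n+δ)·k gives f'(k) = n+δ, i.e. 0.24·3.54·k^(0.24−1) = 0.078, so k_gold = (0.24·3.54/0.078)^(1/0.76) ≈ 23.1543.
y_gold = 3.54·23.1543^0.24 ≈ 7.5251, c_gold = y_gold − 0.078·k_gold ≈ 5.7191.
Gain: Δc = 5.7191 − 5.3942 ≈ 0.3249.

Δc ≈ 0.32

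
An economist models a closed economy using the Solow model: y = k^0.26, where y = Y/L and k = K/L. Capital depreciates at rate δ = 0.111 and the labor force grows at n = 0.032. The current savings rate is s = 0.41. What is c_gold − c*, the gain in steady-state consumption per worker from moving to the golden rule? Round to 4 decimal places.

Δc ≈ 0.0587

n + δ = 0.032 + 0.111 = 0.143.
Current steady state (s = 0.41): k* = (0.41/0.143)^(1/0.74) ≈ 4.1512, y* = 4.1512^0.26 ≈ 1.4479, c* = (1−0.41)·1.4479 ≈ 0.8542.
Maximizing c = f(k) − (n+δ)·k gives f'(k) = n+δ, i.e. 0.26·k^(0.26−1) = 0.143, so k_gold = (0.26/0.143)^(1/0.74) ≈ 2.2432.
y_gold = 2.2432^0.26 ≈ 1.2337, c_gold = y_gold − 0.143·k_gold ≈ 0.9130.
Gain: Δc = 0.9130 − 0.8542 ≈ 0.0587.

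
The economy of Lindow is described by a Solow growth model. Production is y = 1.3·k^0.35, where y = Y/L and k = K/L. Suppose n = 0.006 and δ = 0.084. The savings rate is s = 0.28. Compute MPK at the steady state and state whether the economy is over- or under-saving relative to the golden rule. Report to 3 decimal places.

under-saving; MPK ≈ 0.112

n + δ = 0.006 + 0.084 = 0.09.
Steady-state k*: s·A·k^0.35 = 0.09·k gives k* = (0.28·1.3/0.09)^(1/0.65) ≈ 8.5828.
MPK = 0.35·1.3·8.5828^(-0.65) ≈ 0.1125.
MPK > n+δ = 0.09, so the economy is dynamically efficient (under-saving).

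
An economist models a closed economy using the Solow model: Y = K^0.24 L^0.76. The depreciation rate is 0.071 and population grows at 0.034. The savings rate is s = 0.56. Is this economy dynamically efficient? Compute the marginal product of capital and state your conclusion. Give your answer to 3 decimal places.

Break-even investment rate: n + δ = 0.034 + 0.071 = 0.105.
Steady-state k*: s·k^0.24 = 0.105·k gives k* = (0.56/0.105)^(1/0.76) ≈ 9.0485.
MPK = 0.24·9.0485^(-0.76) ≈ 0.0450.
MPK < n+δ = 0.105, so the economy is dynamically inefficient (over-saving).

dynamically inefficient; MPK ≈ 0.045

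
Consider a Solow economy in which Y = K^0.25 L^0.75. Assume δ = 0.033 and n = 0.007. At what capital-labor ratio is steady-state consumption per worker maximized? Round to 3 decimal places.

n + δ = 0.007 + 0.033 = 0.04.
Setting f'(k) = n+δ gives 0.25·k^(0.25−1) = 0.04, hence k_gold = (0.25/0.04)^(1/0.75) ≈ 11.5126.

k_gold ≈ 11.513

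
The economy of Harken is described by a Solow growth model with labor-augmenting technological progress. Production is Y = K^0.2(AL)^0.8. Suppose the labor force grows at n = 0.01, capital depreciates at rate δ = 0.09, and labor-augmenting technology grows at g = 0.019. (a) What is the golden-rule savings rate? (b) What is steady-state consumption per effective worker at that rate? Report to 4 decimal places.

Break-even investment rate: n + g + δ = 0.01 + 0.019 + 0.09 = 0.119.
For Cobb-Douglas, s_gold equals capital's share: s_gold = 0.2.
Golden rule sets MPK = n+g+δ: 0.2·k^(0.2−1) = 0.119, so k_gold = (0.2/0.119)^(1/0.8) ≈ 1.9136.
y_gold = 1.9136^0.2 ≈ 1.1386; c_gold = (1−0.2)·y_gold ≈ 0.9109.

(a) s_gold = 0.2000; (b) c_gold ≈ 0.9109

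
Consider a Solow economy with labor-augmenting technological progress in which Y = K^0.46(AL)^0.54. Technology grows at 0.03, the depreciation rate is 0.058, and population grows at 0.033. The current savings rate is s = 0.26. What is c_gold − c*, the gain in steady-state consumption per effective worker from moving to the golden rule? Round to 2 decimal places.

The effective depreciation rate is n + g + δ = 0.033 + 0.03 + 0.058 = 0.121.
Current steady state (s = 0.26): k* = (0.26/0.121)^(1/0.54) ≈ 4.1225, y* = 4.1225^0.46 ≈ 1.9186, c* = (1−0.26)·1.9186 ≈ 1.4197.
At the golden rule the marginal product of capital equals n+g+δ: 0.46·k^(0.46−1) = 0.121. Solving, k_gold = (0.46/0.121)^(1/0.54) ≈ 11.8583.
y_gold = 11.8583^0.46 ≈ 3.1193, c_gold = y_gold − 0.121·k_gold ≈ 1.6844.
Gain: Δc = 1.6844 − 1.4197 ≈ 0.2647.

Δc ≈ 0.26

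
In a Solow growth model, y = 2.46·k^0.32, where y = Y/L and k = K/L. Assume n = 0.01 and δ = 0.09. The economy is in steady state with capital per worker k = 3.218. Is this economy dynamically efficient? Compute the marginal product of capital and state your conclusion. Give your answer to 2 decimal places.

n + δ = 0.01 + 0.09 = 0.1.
MPK = 0.32·2.46·k^(0.32−1) = 0.32·2.46·3.218^(-0.68) ≈ 0.3556.
MPK > 0.1, so the economy is dynamically efficient (under-saving).

dynamically efficient; MPK ≈ 0.36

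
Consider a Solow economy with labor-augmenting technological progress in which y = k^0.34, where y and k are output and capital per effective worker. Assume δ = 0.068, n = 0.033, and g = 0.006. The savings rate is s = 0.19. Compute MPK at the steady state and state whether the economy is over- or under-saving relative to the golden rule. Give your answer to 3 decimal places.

The effective depreciation rate is n + g + δ = 0.033 + 0.006 + 0.068 = 0.107.
Steady-state k*: s·k^0.34 = 0.107·k gives k* = (0.19/0.107)^(1/0.66) ≈ 2.3869.
MPK = 0.34·2.3869^(-0.66) ≈ 0.1915.
MPK > n+g+δ = 0.107, so the economy is dynamically efficient (under-saving).

under-saving; MPK ≈ 0.191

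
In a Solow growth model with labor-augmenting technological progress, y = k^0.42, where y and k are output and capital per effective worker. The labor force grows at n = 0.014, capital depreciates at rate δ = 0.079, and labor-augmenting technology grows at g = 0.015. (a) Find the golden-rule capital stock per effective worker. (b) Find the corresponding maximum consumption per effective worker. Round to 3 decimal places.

(a) k_gold ≈ 10.398; (b) c_gold ≈ 1.551

Break-even investment rate: n + g + δ = 0.014 + 0.015 + 0.079 = 0.108.
At the golden rule the marginal product of capital equals n+g+δ: 0.42·k^(0.42−1) = 0.108. Solving, k_gold = (0.42/0.108)^(1/0.58) ≈ 10.3978.
y_gold = 10.3978^0.42 ≈ 2.6737; c_gold = y_gold − 0.108·k_gold ≈ 1.5508.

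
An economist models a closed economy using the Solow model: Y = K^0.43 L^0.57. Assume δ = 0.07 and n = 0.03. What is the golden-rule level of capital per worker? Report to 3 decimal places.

Break-even investment rate: n + δ = 0.03 + 0.07 = 0.1.
Golden rule sets MPK = n+δ: 0.43·k^(0.43−1) = 0.1, so k_gold = (0.43/0.1)^(1/0.57) ≈ 12.9225.

k_gold ≈ 12.923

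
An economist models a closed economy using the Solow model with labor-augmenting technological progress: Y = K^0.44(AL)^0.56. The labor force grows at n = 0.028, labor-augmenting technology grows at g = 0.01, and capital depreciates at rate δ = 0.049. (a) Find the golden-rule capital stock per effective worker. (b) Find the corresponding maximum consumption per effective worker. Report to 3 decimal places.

(a) k_gold ≈ 18.073; (b) c_gold ≈ 2.001

The effective depreciation rate is n + g + δ = 0.028 + 0.01 + 0.049 = 0.087.
Maximizing c = f(k) − (n+g+δ)·k gives f'(k) = n+g+δ, i.e. 0.44·k^(0.44−1) = 0.087, so k_gold = (0.44/0.087)^(1/0.56) ≈ 18.0727.
y_gold = 18.0727^0.44 ≈ 3.5735; c_gold = y_gold − 0.087·k_gold ≈ 2.0011.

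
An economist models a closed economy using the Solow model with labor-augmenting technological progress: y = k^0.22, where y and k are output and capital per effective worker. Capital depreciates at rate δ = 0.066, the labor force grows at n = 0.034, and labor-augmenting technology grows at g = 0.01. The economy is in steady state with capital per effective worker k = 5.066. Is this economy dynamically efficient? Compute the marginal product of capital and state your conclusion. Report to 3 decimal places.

The effective depreciation rate is n + g + δ = 0.034 + 0.01 + 0.066 = 0.11.
MPK = 0.22·k^(0.22−1) = 0.22·5.066^(-0.78) ≈ 0.0621.
MPK < 0.11, so the economy is dynamically inefficient (over-saving).

dynamically inefficient; MPK ≈ 0.062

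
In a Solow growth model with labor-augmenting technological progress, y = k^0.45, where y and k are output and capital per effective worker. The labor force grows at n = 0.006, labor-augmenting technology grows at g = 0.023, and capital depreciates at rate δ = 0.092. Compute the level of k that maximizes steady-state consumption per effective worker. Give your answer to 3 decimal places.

Break-even investment rate: n + g + δ = 0.006 + 0.023 + 0.092 = 0.121.
Setting f'(k) = n+g+δ gives 0.45·k^(0.45−1) = 0.121, hence k_gold = (0.45/0.121)^(1/0.55) ≈ 10.8928.

k_gold ≈ 10.893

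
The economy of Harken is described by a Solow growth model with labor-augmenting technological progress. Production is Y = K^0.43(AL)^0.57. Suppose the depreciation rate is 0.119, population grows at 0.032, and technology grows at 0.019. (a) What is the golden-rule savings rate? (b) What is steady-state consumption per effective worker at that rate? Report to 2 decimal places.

(a) s_gold = 0.43; (b) c_gold ≈ 1.15

n + g + δ = 0.032 + 0.019 + 0.119 = 0.17.
For Cobb-Douglas, s_gold equals capital's share: s_gold = 0.43.
Maximizing c = f(k) − (n+g+δ)·k gives f'(k) = n+g+δ, i.e. 0.43·k^(0.43−1) = 0.17, so k_gold = (0.43/0.17)^(1/0.57) ≈ 5.0939.
y_gold = 5.0939^0.43 ≈ 2.0139; c_gold = (1−0.43)·y_gold ≈ 1.1479.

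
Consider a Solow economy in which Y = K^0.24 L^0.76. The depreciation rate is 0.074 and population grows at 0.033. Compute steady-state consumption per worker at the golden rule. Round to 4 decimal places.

c_gold ≈ 0.9808

Break-even investment rate: n + δ = 0.033 + 0.074 = 0.107.
Maximizing c = f(k) − (n+δ)·k gives f'(k) = n+δ, i.e. 0.24·k^(0.24−1) = 0.107, so k_gold = (0.24/0.107)^(1/0.76) ≈ 2.8948.
y_gold = 2.8948^0.24 ≈ 1.2906.
c_gold = y_gold − (n+δ)·k_gold = 1.2906 − 0.107·2.8948 ≈ 0.9808.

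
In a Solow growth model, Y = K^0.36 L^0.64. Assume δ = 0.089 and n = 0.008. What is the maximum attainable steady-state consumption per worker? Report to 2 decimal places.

n + δ = 0.008 + 0.089 = 0.097.
Setting f'(k) = n+δ gives 0.36·k^(0.36−1) = 0.097, hence k_gold = (0.36/0.097)^(1/0.64) ≈ 7.7605.
y_gold = 7.7605^0.36 ≈ 2.0910.
c_gold = y_gold − (n+δ)·k_gold = 2.0910 − 0.097·7.7605 ≈ 1.3383.

c_gold ≈ 1.34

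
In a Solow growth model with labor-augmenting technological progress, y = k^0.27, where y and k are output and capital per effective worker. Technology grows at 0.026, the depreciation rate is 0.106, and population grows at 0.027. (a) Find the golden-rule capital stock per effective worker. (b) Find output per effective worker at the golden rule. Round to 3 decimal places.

(a) k_gold ≈ 2.065; (b) y_gold ≈ 1.216

Break-even investment rate: n + g + δ = 0.027 + 0.026 + 0.106 = 0.159.
At the golden rule the marginal product of capital equals n+g+δ: 0.27·k^(0.27−1) = 0.159. Solving, k_gold = (0.27/0.159)^(1/0.73) ≈ 2.0655.
y_gold = 2.0655^0.27 ≈ 1.2163.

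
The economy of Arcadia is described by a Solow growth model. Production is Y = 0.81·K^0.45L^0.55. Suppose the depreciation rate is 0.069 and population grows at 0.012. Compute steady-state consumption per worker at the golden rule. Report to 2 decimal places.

The effective depreciation rate is n + δ = 0.012 + 0.069 = 0.081.
Golden rule sets MPK = n+δ: 0.45·0.81·k^(0.45−1) = 0.081, so k_gold = (0.45·0.81/0.081)^(1/0.55) ≈ 15.4049.
y_gold = 0.81·15.4049^0.45 ≈ 2.7729.
c_gold = y_gold − (n+δ)·k_gold = 2.7729 − 0.081·15.4049 ≈ 1.5251.

c_gold ≈ 1.53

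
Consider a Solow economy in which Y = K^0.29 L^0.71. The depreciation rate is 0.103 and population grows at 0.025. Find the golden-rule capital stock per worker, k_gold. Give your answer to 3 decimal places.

k_gold ≈ 3.164

n + δ = 0.025 + 0.103 = 0.128.
Golden rule sets MPK = n+δ: 0.29·k^(0.29−1) = 0.128, so k_gold = (0.29/0.128)^(1/0.71) ≈ 3.1642.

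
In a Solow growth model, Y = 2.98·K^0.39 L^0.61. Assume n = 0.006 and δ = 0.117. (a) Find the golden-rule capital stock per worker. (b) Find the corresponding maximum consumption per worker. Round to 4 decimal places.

(a) k_gold ≈ 39.7170; (b) c_gold ≈ 7.6409

Capital per worker breaks even when investment replaces (n + δ)·k; here n + δ = 0.123.
Setting f'(k) = n+δ gives 0.39·2.98·k^(0.39−1) = 0.123, hence k_gold = (0.39·2.98/0.123)^(1/0.61) ≈ 39.7170.
y_gold = 2.98·39.7170^0.39 ≈ 12.5261; c_gold = y_gold − 0.123·k_gold ≈ 7.6409.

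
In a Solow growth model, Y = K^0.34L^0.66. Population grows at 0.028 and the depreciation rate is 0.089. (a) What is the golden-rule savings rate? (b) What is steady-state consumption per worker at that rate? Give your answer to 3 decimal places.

Capital per worker breaks even when investment replaces (n + δ)·k; here n + δ = 0.117.
For Cobb-Douglas, s_gold equals capital's share: s_gold = 0.34.
Golden rule sets MPK = n+δ: 0.34·k^(0.34−1) = 0.117, so k_gold = (0.34/0.117)^(1/0.66) ≈ 5.0345.
y_gold = 5.0345^0.34 ≈ 1.7325; c_gold = (1−0.34)·y_gold ≈ 1.1434.

(a) s_gold = 0.340; (b) c_gold ≈ 1.143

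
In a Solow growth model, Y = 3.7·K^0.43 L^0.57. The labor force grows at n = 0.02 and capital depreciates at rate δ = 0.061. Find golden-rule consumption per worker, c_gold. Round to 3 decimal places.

Break-even investment rate: n + δ = 0.02 + 0.061 = 0.081.
At the golden rule the marginal product of capital equals n+δ: 0.43·3.7·k^(0.43−1) = 0.081. Solving, k_gold = (0.43·3.7/0.081)^(1/0.57) ≈ 185.6718.
y_gold = 3.7·185.6718^0.43 ≈ 34.9754.
c_gold = y_gold − (n+δ)·k_gold = 34.9754 − 0.081·185.6718 ≈ 19.9360.

c_gold ≈ 19.936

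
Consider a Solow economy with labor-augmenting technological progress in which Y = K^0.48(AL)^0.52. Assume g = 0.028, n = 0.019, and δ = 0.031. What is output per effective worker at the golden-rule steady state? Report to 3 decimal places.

y_gold ≈ 5.351

The effective depreciation rate is n + g + δ = 0.019 + 0.028 + 0.031 = 0.078.
Setting f'(k) = n+g+δ gives 0.48·k^(0.48−1) = 0.078, hence k_gold = (0.48/0.078)^(1/0.52) ≈ 32.9298.
Output: y_gold = k_gold^0.48 = 32.9298^0.48 ≈ 5.3511.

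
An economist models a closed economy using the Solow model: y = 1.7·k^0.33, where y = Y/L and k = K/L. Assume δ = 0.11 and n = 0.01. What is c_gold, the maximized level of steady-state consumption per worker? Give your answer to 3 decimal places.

Capital per worker breaks even when investment replaces (n + δ)·k; here n + δ = 0.12.
Maximizing c = f(k) − (n+δ)·k gives f'(k) = n+δ, i.e. 0.33·1.7·k^(0.33−1) = 0.12, so k_gold = (0.33·1.7/0.12)^(1/0.67) ≈ 9.9925.
y_gold = 1.7·9.9925^0.33 ≈ 3.6336.
c_gold = y_gold − (n+δ)·k_gold = 3.6336 − 0.12·9.9925 ≈ 2.4345.

c_gold ≈ 2.435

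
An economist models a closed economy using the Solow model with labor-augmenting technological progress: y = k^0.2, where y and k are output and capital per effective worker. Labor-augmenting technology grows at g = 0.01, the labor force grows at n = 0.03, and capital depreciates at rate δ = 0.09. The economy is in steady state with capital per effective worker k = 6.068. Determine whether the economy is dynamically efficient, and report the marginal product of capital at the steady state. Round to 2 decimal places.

The effective depreciation rate is n + g + δ = 0.03 + 0.01 + 0.09 = 0.13.
MPK = 0.2·k^(0.2−1) = 0.2·6.068^(-0.8) ≈ 0.0473.
MPK < 0.13, so the economy is dynamically inefficient (over-saving).

dynamically inefficient; MPK ≈ 0.05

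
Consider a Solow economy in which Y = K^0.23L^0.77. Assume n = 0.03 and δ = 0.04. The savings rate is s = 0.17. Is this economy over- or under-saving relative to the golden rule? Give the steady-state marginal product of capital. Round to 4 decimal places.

under-saving; MPK ≈ 0.0947

Capital per worker breaks even when investment replaces (n + δ)·k; here n + δ = 0.07.
Steady-state k*: s·k^0.23 = 0.07·k gives k* = (0.17/0.07)^(1/0.77) ≈ 3.1656.
MPK = 0.23·3.1656^(-0.77) ≈ 0.0947.
MPK > n+δ = 0.07, so the economy is dynamically efficient (under-saving).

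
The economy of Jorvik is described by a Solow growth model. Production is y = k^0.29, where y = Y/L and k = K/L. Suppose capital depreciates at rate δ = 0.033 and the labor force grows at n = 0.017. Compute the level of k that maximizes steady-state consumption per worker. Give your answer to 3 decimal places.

k_gold ≈ 11.892

Capital per worker breaks even when investment replaces (n + δ)·k; here n + δ = 0.05.
Maximizing c = f(k) − (n+δ)·k gives f'(k) = n+δ, i.e. 0.29·k^(0.29−1) = 0.05, so k_gold = (0.29/0.05)^(1/0.71) ≈ 11.8919.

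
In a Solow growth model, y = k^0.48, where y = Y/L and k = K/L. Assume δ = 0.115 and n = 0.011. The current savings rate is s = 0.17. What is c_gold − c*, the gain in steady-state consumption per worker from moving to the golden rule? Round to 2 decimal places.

Δc ≈ 0.69

Capital per worker breaks even when investment replaces (n + δ)·k; here n + δ = 0.126.
Current steady state (s = 0.17): k* = (0.17/0.126)^(1/0.52) ≈ 1.7789, y* = 1.7789^0.48 ≈ 1.3185, c* = (1−0.17)·1.3185 ≈ 1.0943.
At the golden rule the marginal product of capital equals n+δ: 0.48·k^(0.48−1) = 0.126. Solving, k_gold = (0.48/0.126)^(1/0.52) ≈ 13.0936.
y_gold = 13.0936^0.48 ≈ 3.4371, c_gold = y_gold − 0.126·k_gold ≈ 1.7873.
Gain: Δc = 1.7873 − 1.0943 ≈ 0.6929.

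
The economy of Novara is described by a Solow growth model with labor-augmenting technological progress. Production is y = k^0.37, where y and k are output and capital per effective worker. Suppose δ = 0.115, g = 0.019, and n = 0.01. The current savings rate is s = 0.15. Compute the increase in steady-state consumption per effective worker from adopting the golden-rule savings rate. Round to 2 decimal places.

The effective depreciation rate is n + g + δ = 0.01 + 0.019 + 0.115 = 0.144.
Current steady state (s = 0.15): k* = (0.15/0.144)^(1/0.63) ≈ 1.0669, y* = 1.0669^0.37 ≈ 1.0243, c* = (1−0.15)·1.0243 ≈ 0.8706.
At the golden rule the marginal product of capital equals n+g+δ: 0.37·k^(0.37−1) = 0.144. Solving, k_gold = (0.37/0.144)^(1/0.63) ≈ 4.4724.
y_gold = 4.4724^0.37 ≈ 1.7406, c_gold = y_gold − 0.144·k_gold ≈ 1.0966.
Gain: Δc = 1.0966 − 0.8706 ≈ 0.2260.

Δc ≈ 0.23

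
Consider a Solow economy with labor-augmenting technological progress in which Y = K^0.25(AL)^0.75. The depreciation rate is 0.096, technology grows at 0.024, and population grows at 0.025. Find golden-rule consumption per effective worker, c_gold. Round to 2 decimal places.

c_gold ≈ 0.90

Break-even investment rate: n + g + δ = 0.025 + 0.024 + 0.096 = 0.145.
At the golden rule the marginal product of capital equals n+g+δ: 0.25·k^(0.25−1) = 0.145. Solving, k_gold = (0.25/0.145)^(1/0.75) ≈ 2.0674.
y_gold = 2.0674^0.25 ≈ 1.1991.
c_gold = y_gold − (n+g+δ)·k_gold = 1.1991 − 0.145·2.0674 ≈ 0.8993.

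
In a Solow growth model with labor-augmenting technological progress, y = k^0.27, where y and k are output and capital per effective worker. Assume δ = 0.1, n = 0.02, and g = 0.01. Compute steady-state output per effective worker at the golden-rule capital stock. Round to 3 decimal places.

n + g + δ = 0.02 + 0.01 + 0.1 = 0.13.
At the golden rule the marginal product of capital equals n+g+δ: 0.27·k^(0.27−1) = 0.13. Solving, k_gold = (0.27/0.13)^(1/0.73) ≈ 2.7216.
Output: y_gold = k_gold^0.27 = 2.7216^0.27 ≈ 1.3104.

y_gold ≈ 1.310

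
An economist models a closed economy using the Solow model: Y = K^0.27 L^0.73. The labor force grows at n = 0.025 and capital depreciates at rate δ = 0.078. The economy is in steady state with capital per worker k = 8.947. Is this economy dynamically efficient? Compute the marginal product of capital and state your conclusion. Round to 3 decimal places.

dynamically inefficient; MPK ≈ 0.055

Capital per worker breaks even when investment replaces (n + δ)·k; here n + δ = 0.103.
MPK = 0.27·k^(0.27−1) = 0.27·8.947^(-0.73) ≈ 0.0545.
MPK < 0.103, so the economy is dynamically inefficient (over-saving).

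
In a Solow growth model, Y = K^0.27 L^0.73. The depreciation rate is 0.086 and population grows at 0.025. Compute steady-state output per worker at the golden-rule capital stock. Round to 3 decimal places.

Break-even investment rate: n + δ = 0.025 + 0.086 = 0.111.
Golden rule sets MPK = n+δ: 0.27·k^(0.27−1) = 0.111, so k_gold = (0.27/0.111)^(1/0.73) ≈ 3.3793.
Output: y_gold = k_gold^0.27 = 3.3793^0.27 ≈ 1.3893.

y_gold ≈ 1.389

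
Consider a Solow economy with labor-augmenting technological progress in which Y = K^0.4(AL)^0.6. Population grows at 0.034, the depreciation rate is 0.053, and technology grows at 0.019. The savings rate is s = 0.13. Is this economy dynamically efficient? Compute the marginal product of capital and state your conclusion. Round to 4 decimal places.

dynamically efficient; MPK ≈ 0.3262

Capital per effective worker breaks even when investment replaces (n + g + δ)·k; here n + g + δ = 0.106.
Steady-state k*: s·k^0.4 = 0.106·k gives k* = (0.13/0.106)^(1/0.6) ≈ 1.4052.
MPK = 0.4·1.4052^(-0.6) ≈ 0.3262.
MPK > n+g+δ = 0.106, so the economy is dynamically efficient (under-saving).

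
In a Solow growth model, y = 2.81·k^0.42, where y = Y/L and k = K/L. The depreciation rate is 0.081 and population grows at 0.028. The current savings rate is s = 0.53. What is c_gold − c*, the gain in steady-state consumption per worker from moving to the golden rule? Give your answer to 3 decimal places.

n + δ = 0.028 + 0.081 = 0.109.
Current steady state (s = 0.53): k* = (0.53·2.81/0.109)^(1/0.58) ≈ 90.7517, y* = 2.81·90.7517^0.42 ≈ 18.6640, c* = (1−0.53)·18.6640 ≈ 8.7721.
Maximizing c = f(k) − (n+δ)·k gives f'(k) = n+δ, i.e. 0.42·2.81·k^(0.42−1) = 0.109, so k_gold = (0.42·2.81/0.109)^(1/0.58) ≈ 60.7674.
y_gold = 2.81·60.7674^0.42 ≈ 15.7706, c_gold = y_gold − 0.109·k_gold ≈ 9.1469.
Gain: Δc = 9.1469 − 8.7721 ≈ 0.3749.

Δc ≈ 0.375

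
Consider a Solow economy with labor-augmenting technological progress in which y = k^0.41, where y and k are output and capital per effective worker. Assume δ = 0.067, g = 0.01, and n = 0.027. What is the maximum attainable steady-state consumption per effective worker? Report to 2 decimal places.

Break-even investment rate: n + g + δ = 0.027 + 0.01 + 0.067 = 0.104.
Setting f'(k) = n+g+δ gives 0.41·k^(0.41−1) = 0.104, hence k_gold = (0.41/0.104)^(1/0.59) ≈ 10.2270.
y_gold = 10.2270^0.41 ≈ 2.5942.
c_gold = y_gold − (n+g+δ)·k_gold = 2.5942 − 0.104·10.2270 ≈ 1.5306.

c_gold ≈ 1.53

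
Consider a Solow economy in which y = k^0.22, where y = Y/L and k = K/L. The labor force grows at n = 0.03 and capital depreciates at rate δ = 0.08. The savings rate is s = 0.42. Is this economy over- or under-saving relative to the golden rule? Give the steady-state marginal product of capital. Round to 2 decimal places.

over-saving; MPK ≈ 0.06

n + δ = 0.03 + 0.08 = 0.11.
Steady-state k*: s·k^0.22 = 0.11·k gives k* = (0.42/0.11)^(1/0.78) ≈ 5.5715.
MPK = 0.22·5.5715^(-0.78) ≈ 0.0576.
MPK < n+δ = 0.11, so the economy is dynamically inefficient (over-saving).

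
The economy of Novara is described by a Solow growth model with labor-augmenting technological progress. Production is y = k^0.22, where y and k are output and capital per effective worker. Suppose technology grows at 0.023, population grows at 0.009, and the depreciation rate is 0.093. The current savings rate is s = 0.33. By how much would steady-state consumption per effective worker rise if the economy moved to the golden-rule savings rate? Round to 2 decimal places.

Break-even investment rate: n + g + δ = 0.009 + 0.023 + 0.093 = 0.125.
Current steady state (s = 0.33): k* = (0.33/0.125)^(1/0.78) ≈ 3.4715, y* = 3.4715^0.22 ≈ 1.3150, c* = (1−0.33)·1.3150 ≈ 0.8810.
Setting f'(k) = n+g+δ gives 0.22·k^(0.22−1) = 0.125, hence k_gold = (0.22/0.125)^(1/0.78) ≈ 2.0642.
y_gold = 2.0642^0.22 ≈ 1.1729, c_gold = y_gold − 0.125·k_gold ≈ 0.9148.
Gain: Δc = 0.9148 − 0.8810 ≈ 0.0338.

Δc ≈ 0.03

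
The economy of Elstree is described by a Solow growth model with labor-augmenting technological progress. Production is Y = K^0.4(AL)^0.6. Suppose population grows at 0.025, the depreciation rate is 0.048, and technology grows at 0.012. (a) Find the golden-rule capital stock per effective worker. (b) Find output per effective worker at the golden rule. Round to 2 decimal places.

Break-even investment rate: n + g + δ = 0.025 + 0.012 + 0.048 = 0.085.
Maximizing c = f(k) − (n+g+δ)·k gives f'(k) = n+g+δ, i.e. 0.4·k^(0.4−1) = 0.085, so k_gold = (0.4/0.085)^(1/0.6) ≈ 13.2150.
y_gold = 13.2150^0.4 ≈ 2.8082.

(a) k_gold ≈ 13.22; (b) y_gold ≈ 2.81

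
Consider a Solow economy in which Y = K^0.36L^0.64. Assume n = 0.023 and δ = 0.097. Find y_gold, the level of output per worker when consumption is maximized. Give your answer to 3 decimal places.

Capital per worker breaks even when investment replaces (n + δ)·k; here n + δ = 0.12.
Golden rule sets MPK = n+δ: 0.36·k^(0.36−1) = 0.12, so k_gold = (0.36/0.12)^(1/0.64) ≈ 5.5655.
Output: y_gold = k_gold^0.36 = 5.5655^0.36 ≈ 1.8552.

y_gold ≈ 1.855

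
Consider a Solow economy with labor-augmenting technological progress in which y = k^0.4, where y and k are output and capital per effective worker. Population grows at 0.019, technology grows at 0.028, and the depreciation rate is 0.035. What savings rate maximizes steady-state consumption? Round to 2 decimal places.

n + g + δ = 0.019 + 0.028 + 0.035 = 0.082.
At the golden rule MPK = n+g+δ, and in any Cobb-Douglas steady state s = (n+g+δ)·k/y = MPK·k/y = capital's share 0.4.

s_gold = 0.40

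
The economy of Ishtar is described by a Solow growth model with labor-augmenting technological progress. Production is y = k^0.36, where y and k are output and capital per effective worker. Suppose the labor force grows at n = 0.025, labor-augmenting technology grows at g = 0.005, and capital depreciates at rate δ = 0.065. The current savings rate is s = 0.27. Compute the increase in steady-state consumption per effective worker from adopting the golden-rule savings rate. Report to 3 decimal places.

Δc ≈ 0.040

n + g + δ = 0.025 + 0.005 + 0.065 = 0.095.
Current steady state (s = 0.27): k* = (0.27/0.095)^(1/0.64) ≈ 5.1146, y* = 5.1146^0.36 ≈ 1.7996, c* = (1−0.27)·1.7996 ≈ 1.3137.
Setting f'(k) = n+g+δ gives 0.36·k^(0.36−1) = 0.095, hence k_gold = (0.36/0.095)^(1/0.64) ≈ 8.0173.
y_gold = 8.0173^0.36 ≈ 2.1157, c_gold = y_gold − 0.095·k_gold ≈ 1.3540.
Gain: Δc = 1.3540 − 1.3137 ≈ 0.0403.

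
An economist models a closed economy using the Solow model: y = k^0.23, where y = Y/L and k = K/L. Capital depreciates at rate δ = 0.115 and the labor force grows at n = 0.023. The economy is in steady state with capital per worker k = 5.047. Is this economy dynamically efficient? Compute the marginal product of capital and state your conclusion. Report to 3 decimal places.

dynamically inefficient; MPK ≈ 0.066

The effective depreciation rate is n + δ = 0.023 + 0.115 = 0.138.
MPK = 0.23·k^(0.23−1) = 0.23·5.047^(-0.77) ≈ 0.0661.
MPK < 0.138, so the economy is dynamically inefficient (over-saving).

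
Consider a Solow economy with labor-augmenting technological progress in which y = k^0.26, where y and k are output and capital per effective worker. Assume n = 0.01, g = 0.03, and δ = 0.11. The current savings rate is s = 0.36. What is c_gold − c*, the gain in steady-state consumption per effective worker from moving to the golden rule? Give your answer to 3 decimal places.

Δc ≈ 0.027

The effective depreciation rate is n + g + δ = 0.01 + 0.03 + 0.11 = 0.15.
Current steady state (s = 0.36): k* = (0.36/0.15)^(1/0.74) ≈ 3.2644, y* = 3.2644^0.26 ≈ 1.3602, c* = (1−0.36)·1.3602 ≈ 0.8705.
Maximizing c = f(k) − (n+g+δ)·k gives f'(k) = n+g+δ, i.e. 0.26·k^(0.26−1) = 0.15, so k_gold = (0.26/0.15)^(1/0.74) ≈ 2.1029.
y_gold = 2.1029^0.26 ≈ 1.2132, c_gold = y_gold − 0.15·k_gold ≈ 0.8978.
Gain: Δc = 0.8978 − 0.8705 ≈ 0.0273.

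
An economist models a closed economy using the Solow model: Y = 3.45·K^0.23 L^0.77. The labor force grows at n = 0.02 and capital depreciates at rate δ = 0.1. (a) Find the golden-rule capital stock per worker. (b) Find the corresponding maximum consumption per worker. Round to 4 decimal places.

(a) k_gold ≈ 11.6255; (b) c_gold ≈ 4.6704

Break-even investment rate: n + δ = 0.02 + 0.1 = 0.12.
Golden rule sets MPK = n+δ: 0.23·3.45·k^(0.23−1) = 0.12, so k_gold = (0.23·3.45/0.12)^(1/0.77) ≈ 11.6255.
y_gold = 3.45·11.6255^0.23 ≈ 6.0655; c_gold = y_gold − 0.12·k_gold ≈ 4.6704.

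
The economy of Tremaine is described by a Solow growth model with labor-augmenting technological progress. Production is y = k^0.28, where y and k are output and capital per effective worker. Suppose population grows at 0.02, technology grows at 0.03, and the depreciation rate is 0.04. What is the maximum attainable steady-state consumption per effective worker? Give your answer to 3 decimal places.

c_gold ≈ 1.119

Break-even investment rate: n + g + δ = 0.02 + 0.03 + 0.04 = 0.09.
Maximizing c = f(k) − (n+g+δ)·k gives f'(k) = n+g+δ, i.e. 0.28·k^(0.28−1) = 0.09, so k_gold = (0.28/0.09)^(1/0.72) ≈ 4.8373.
y_gold = 4.8373^0.28 ≈ 1.5549.
c_gold = y_gold − (n+g+δ)·k_gold = 1.5549 − 0.09·4.8373 ≈ 1.1195.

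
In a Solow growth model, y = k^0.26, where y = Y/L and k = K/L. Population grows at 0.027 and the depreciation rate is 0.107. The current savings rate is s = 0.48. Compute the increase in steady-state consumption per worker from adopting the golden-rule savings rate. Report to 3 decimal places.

Δc ≈ 0.120

The effective depreciation rate is n + δ = 0.027 + 0.107 = 0.134.
Current steady state (s = 0.48): k* = (0.48/0.134)^(1/0.74) ≈ 5.6083, y* = 5.6083^0.26 ≈ 1.5657, c* = (1−0.48)·1.5657 ≈ 0.8141.
At the golden rule the marginal product of capital equals n+δ: 0.26·k^(0.26−1) = 0.134. Solving, k_gold = (0.26/0.134)^(1/0.74) ≈ 2.4491.
y_gold = 2.4491^0.26 ≈ 1.2622, c_gold = y_gold − 0.134·k_gold ≈ 0.9341.
Gain: Δc = 0.9341 − 0.8141 ≈ 0.1199.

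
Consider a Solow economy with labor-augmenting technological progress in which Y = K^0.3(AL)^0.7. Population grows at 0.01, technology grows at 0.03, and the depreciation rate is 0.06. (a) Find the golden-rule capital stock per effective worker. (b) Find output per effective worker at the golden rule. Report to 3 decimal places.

The effective depreciation rate is n + g + δ = 0.01 + 0.03 + 0.06 = 0.1.
Golden rule sets MPK = n+g+δ: 0.3·k^(0.3−1) = 0.1, so k_gold = (0.3/0.1)^(1/0.7) ≈ 4.8040.
y_gold = 4.8040^0.3 ≈ 1.6013.

(a) k_gold ≈ 4.804; (b) y_gold ≈ 1.601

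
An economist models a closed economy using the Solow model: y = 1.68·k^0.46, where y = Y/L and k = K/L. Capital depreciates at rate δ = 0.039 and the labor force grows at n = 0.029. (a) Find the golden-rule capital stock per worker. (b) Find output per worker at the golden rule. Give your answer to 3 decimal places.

Break-even investment rate: n + δ = 0.029 + 0.039 = 0.068.
Setting f'(k) = n+δ gives 0.46·1.68·k^(0.46−1) = 0.068, hence k_gold = (0.46·1.68/0.068)^(1/0.54) ≈ 90.1026.
y_gold = 1.68·90.1026^0.46 ≈ 13.3195.

(a) k_gold ≈ 90.103; (b) y_gold ≈ 13.320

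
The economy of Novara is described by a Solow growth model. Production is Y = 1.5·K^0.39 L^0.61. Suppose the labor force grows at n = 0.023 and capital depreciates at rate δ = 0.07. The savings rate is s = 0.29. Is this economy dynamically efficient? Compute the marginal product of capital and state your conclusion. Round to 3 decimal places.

dynamically efficient; MPK ≈ 0.125

Break-even investment rate: n + δ = 0.023 + 0.07 = 0.093.
Steady-state k*: s·A·k^0.39 = 0.093·k gives k* = (0.29·1.5/0.093)^(1/0.61) ≈ 12.5421.
MPK = 0.39·1.5·12.5421^(-0.61) ≈ 0.1251.
MPK > n+δ = 0.093, so the economy is dynamically efficient (under-saving).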